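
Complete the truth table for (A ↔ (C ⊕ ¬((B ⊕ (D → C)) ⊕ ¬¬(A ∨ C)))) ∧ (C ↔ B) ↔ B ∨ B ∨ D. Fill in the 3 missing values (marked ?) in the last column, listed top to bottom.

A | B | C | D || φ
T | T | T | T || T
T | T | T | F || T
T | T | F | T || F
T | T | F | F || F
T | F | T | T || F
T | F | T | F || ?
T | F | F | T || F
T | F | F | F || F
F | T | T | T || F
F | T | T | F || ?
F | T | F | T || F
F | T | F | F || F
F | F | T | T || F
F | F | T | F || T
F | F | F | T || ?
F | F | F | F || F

T, F, F

Row A=T, B=F, C=T, D=F: ((A ↔ (C ⊕ ¬((B ⊕ (D → C)) ⊕ ¬¬(A ∨ C)))) ∧ (C ↔ B)) = F, (B ∨ B ∨ D) = F, so the formula = T.
Row A=F, B=T, C=T, D=F: ((A ↔ (C ⊕ ¬((B ⊕ (D → C)) ⊕ ¬¬(A ∨ C)))) ∧ (C ↔ B)) = F, (B ∨ B ∨ D) = T, so the formula = F.
Row A=F, B=F, C=F, D=T: ((A ↔ (C ⊕ ¬((B ⊕ (D → C)) ⊕ ¬¬(A ∨ C)))) ∧ (C ↔ B)) = F, (B ∨ B ∨ D) = T, so the formula = F.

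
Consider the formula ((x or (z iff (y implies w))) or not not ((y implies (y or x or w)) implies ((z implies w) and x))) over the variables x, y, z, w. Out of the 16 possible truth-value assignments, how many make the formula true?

x | y | z | w | φ
- | - | - | - | -
T | T | T | T | T
T | T | T | F | T
T | T | F | T | T
T | T | F | F | T
T | F | T | T | T
T | F | T | F | T
T | F | F | T | T
T | F | F | F | T
F | T | T | T | T
F | T | T | F | F
F | T | F | T | F
F | T | F | F | T
F | F | T | T | T
F | F | T | F | T
F | F | F | T | F
F | F | F | F | F
The formula is true on 12 of the 16 rows.

12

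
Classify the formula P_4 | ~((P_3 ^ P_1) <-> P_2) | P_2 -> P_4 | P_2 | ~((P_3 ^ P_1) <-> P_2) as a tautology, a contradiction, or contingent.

tautology

P_1 | P_2 | P_3 | P_4 | φ
--- | --- | --- | --- | -
 T  |  T  |  T  |  T  | T
 T  |  T  |  T  |  F  | T
 T  |  T  |  F  |  T  | T
 T  |  T  |  F  |  F  | T
 T  |  F  |  T  |  T  | T
 T  |  F  |  T  |  F  | T
 T  |  F  |  F  |  T  | T
 T  |  F  |  F  |  F  | T
 F  |  T  |  T  |  T  | T
 F  |  T  |  T  |  F  | T
 F  |  T  |  F  |  T  | T
 F  |  T  |  F  |  F  | T
 F  |  F  |  T  |  T  | T
 F  |  F  |  T  |  F  | T
 F  |  F  |  F  |  T  | T
 F  |  F  |  F  |  F  | T
Every row is T, so the formula is a tautology.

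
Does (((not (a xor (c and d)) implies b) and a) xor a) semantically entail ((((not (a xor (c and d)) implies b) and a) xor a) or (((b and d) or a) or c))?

a | b | c | d || φ | ψ
T | T | T | T || F | T
T | T | T | F || F | T
T | T | F | T || F | T
T | T | F | F || F | T
T | F | T | T || T | T
T | F | T | F || F | T
T | F | F | T || F | T
T | F | F | F || F | T
F | T | T | T || F | T
F | T | T | F || F | T
F | T | F | T || F | T
F | T | F | F || F | F
F | F | T | T || F | T
F | F | T | F || F | T
F | F | F | T || F | F
F | F | F | F || F | F
In every row where φ is true, ψ is also true, so φ ⊨ ψ.

yes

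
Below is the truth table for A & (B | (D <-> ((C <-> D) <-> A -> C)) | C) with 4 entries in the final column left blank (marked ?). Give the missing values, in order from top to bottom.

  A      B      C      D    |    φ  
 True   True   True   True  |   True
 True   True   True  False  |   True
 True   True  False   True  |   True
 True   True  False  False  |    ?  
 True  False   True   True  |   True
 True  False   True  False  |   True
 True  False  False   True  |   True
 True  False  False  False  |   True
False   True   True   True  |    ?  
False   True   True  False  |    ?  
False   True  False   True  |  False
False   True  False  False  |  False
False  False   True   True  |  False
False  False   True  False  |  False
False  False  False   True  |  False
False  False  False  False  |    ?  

True, False, False, False

Row A=True, B=True, C=False, D=False: (B | (D <-> ((C <-> D) <-> A -> C)) | C) = True, so the formula = True.
Row A=False, B=True, C=True, D=True: (B | (D <-> ((C <-> D) <-> A -> C)) | C) = True, so the formula = False.
Row A=False, B=True, C=True, D=False: (B | (D <-> ((C <-> D) <-> A -> C)) | C) = True, so the formula = False.
Row A=False, B=False, C=False, D=False: (B | (D <-> ((C <-> D) <-> A -> C)) | C) = False, so the formula = False.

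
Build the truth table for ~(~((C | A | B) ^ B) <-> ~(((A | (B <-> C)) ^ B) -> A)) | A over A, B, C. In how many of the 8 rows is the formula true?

5

  A   |   B   |   C   ||   φ  
 True |  True |  True ||  True
 True |  True | False ||  True
 True | False |  True ||  True
 True | False | False ||  True
False |  True |  True ||  True
False |  True | False || False
False | False |  True || False
False | False | False || False
The formula is true on 5 of the 8 rows.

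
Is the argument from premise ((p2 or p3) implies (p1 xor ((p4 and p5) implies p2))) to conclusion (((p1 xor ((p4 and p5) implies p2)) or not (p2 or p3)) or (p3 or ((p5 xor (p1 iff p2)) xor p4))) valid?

  p1  |   p2  |   p3  |   p4  |   p5  ||   φ   |   ψ  
 True |  True |  True |  True |  True || False |  True
 True |  True |  True |  True | False || False |  True
 True |  True |  True | False |  True || False |  True
 True |  True |  True | False | False || False |  True
 True |  True | False |  True |  True || False |  True
 True |  True | False |  True | False || False | False
 True |  True | False | False |  True || False | False
 True |  True | False | False | False || False |  True
 True | False |  True |  True |  True ||  True |  True
 True | False |  True |  True | False || False |  True
 True | False |  True | False |  True || False |  True
 True | False |  True | False | False || False |  True
 True | False | False |  True |  True ||  True |  True
 True | False | False |  True | False ||  True |  True
 True | False | False | False |  True ||  True |  True
 True | False | False | False | False ||  True |  True
False |  True |  True |  True |  True ||  True |  True
False |  True |  True |  True | False ||  True |  True
False |  True |  True | False |  True ||  True |  True
False |  True |  True | False | False ||  True |  True
False |  True | False |  True |  True ||  True |  True
False |  True | False |  True | False ||  True |  True
False |  True | False | False |  True ||  True |  True
False |  True | False | False | False ||  True |  True
False | False |  True |  True |  True || False |  True
False | False |  True |  True | False ||  True |  True
False | False |  True | False |  True ||  True |  True
False | False |  True | False | False ||  True |  True
False | False | False |  True |  True ||  True |  True
False | False | False |  True | False ||  True |  True
False | False | False | False |  True ||  True |  True
False | False | False | False | False ||  True |  True
In every row where φ is true, ψ is also true, so φ ⊨ ψ.

yes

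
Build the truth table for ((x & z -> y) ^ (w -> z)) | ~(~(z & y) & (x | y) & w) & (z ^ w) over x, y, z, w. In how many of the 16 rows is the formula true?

9

x  y  z  w     (x & z)  ((x & z) -> y)  (w -> z)  (((x & z) -> y) ^ (w -> z))  (z & y)  ~(z & y)  (x | y)  (~(z & y) & (x | y))  ((~(z & y) & (x | y)) & w)  ~((~(z & y) & (x | y)) & w)  (z ^ w)  φ
T  T  T  T        T           T            T                   F                  T        F         T              F                        F                            T                  F     F
T  T  T  F        T           T            T                   F                  T        F         T              F                        F                            T                  T     T
T  T  F  T        F           T            F                   T                  F        T         T              T                        T                            F                  T     T
T  T  F  F        F           T            T                   F                  F        T         T              T                        F                            T                  F     F
T  F  T  T        T           F            T                   T                  F        T         T              T                        T                            F                  F     T
T  F  T  F        T           F            T                   T                  F        T         T              T                        F                            T                  T     T
T  F  F  T        F           T            F                   T                  F        T         T              T                        T                            F                  T     T
T  F  F  F        F           T            T                   F                  F        T         T              T                        F                            T                  F     F
F  T  T  T        F           T            T                   F                  T        F         T              F                        F                            T                  F     F
F  T  T  F        F           T            T                   F                  T        F         T              F                        F                            T                  T     T
F  T  F  T        F           T            F                   T                  F        T         T              T                        T                            F                  T     T
F  T  F  F        F           T            T                   F                  F        T         T              T                        F                            T                  F     F
F  F  T  T        F           T            T                   F                  F        T         F              F                        F                            T                  F     F
F  F  T  F        F           T            T                   F                  F        T         F              F                        F                            T                  T     T
F  F  F  T        F           T            F                   T                  F        T         F              F                        F                            T                  T     T
F  F  F  F        F           T            T                   F                  F        T         F              F                        F                            T                  F     F
The formula is true on 9 of the 16 rows.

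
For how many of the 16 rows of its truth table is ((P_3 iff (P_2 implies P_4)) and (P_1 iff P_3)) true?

P_1  P_2  P_3  P_4  |  φ
 T    T    T    T   |  T
 T    T    T    F   |  F
 T    T    F    T   |  F
 T    T    F    F   |  F
 T    F    T    T   |  T
 T    F    T    F   |  T
 T    F    F    T   |  F
 T    F    F    F   |  F
 F    T    T    T   |  F
 F    T    T    F   |  F
 F    T    F    T   |  F
 F    T    F    F   |  T
 F    F    T    T   |  F
 F    F    T    F   |  F
 F    F    F    T   |  F
 F    F    F    F   |  F
The formula is true on 4 of the 16 rows.

4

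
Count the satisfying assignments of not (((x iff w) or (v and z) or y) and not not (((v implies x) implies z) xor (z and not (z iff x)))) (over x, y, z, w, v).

22

  x   |   y   |   z   |   w   |   v   |   φ  
----- | ----- | ----- | ----- | ----- | -----
False | False | False | False | False |  True
False | False | False | False |  True | False
False | False | False |  True | False |  True
False | False | False |  True |  True |  True
False | False |  True | False | False |  True
False | False |  True | False |  True |  True
False | False |  True |  True | False |  True
False | False |  True |  True |  True |  True
False |  True | False | False | False |  True
False |  True | False | False |  True | False
False |  True | False |  True | False |  True
False |  True | False |  True |  True | False
False |  True |  True | False | False |  True
False |  True |  True | False |  True |  True
False |  True |  True |  True | False |  True
False |  True |  True |  True |  True |  True
 True | False | False | False | False |  True
 True | False | False | False |  True |  True
 True | False | False |  True | False |  True
 True | False | False |  True |  True |  True
 True | False |  True | False | False |  True
 True | False |  True | False |  True | False
 True | False |  True |  True | False | False
 True | False |  True |  True |  True | False
 True |  True | False | False | False |  True
 True |  True | False | False |  True |  True
 True |  True | False |  True | False |  True
 True |  True | False |  True |  True |  True
 True |  True |  True | False | False | False
 True |  True |  True | False |  True | False
 True |  True |  True |  True | False | False
 True |  True |  True |  True |  True | False
The formula is true on 22 of the 32 rows.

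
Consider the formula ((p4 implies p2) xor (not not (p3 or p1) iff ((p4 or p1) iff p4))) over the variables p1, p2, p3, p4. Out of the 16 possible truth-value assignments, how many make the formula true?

p1 | p2 | p3 | p4 || (p4 implies p2) | (p3 or p1) | not (p3 or p1) | not not (p3 or p1) | (p4 or p1) | ((p4 or p1) iff p4) | φ
F  | F  | F  | F  ||        T        |     F      |       T        |         F          |     F      |          T          | T
F  | F  | F  | T  ||        F        |     F      |       T        |         F          |     T      |          T          | F
F  | F  | T  | F  ||        T        |     T      |       F        |         T          |     F      |          T          | F
F  | F  | T  | T  ||        F        |     T      |       F        |         T          |     T      |          T          | T
F  | T  | F  | F  ||        T        |     F      |       T        |         F          |     F      |          T          | T
F  | T  | F  | T  ||        T        |     F      |       T        |         F          |     T      |          T          | T
F  | T  | T  | F  ||        T        |     T      |       F        |         T          |     F      |          T          | F
F  | T  | T  | T  ||        T        |     T      |       F        |         T          |     T      |          T          | F
T  | F  | F  | F  ||        T        |     T      |       F        |         T          |     T      |          F          | T
T  | F  | F  | T  ||        F        |     T      |       F        |         T          |     T      |          T          | T
T  | F  | T  | F  ||        T        |     T      |       F        |         T          |     T      |          F          | T
T  | F  | T  | T  ||        F        |     T      |       F        |         T          |     T      |          T          | T
T  | T  | F  | F  ||        T        |     T      |       F        |         T          |     T      |          F          | T
T  | T  | F  | T  ||        T        |     T      |       F        |         T          |     T      |          T          | F
T  | T  | T  | F  ||        T        |     T      |       F        |         T          |     T      |          F          | T
T  | T  | T  | T  ||        T        |     T      |       F        |         T          |     T      |          T          | F
The formula is true on 10 of the 16 rows.

10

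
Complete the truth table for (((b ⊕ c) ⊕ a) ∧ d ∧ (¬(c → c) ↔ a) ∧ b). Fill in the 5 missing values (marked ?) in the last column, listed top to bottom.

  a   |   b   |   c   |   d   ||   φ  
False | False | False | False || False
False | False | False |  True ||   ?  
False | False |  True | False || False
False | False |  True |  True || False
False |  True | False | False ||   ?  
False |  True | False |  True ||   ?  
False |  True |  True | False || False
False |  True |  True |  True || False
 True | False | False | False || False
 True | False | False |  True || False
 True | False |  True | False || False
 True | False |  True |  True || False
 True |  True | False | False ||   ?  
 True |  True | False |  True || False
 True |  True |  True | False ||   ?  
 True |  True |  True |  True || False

False, False, True, False, False

Row a=False, b=False, c=False, d=True: ((b ⊕ c) ⊕ a) = False, (¬(c → c) ↔ a) = True, so the formula = False.
Row a=False, b=True, c=False, d=False: ((b ⊕ c) ⊕ a) = True, (¬(c → c) ↔ a) = True, so the formula = False.
Row a=False, b=True, c=False, d=True: ((b ⊕ c) ⊕ a) = True, (¬(c → c) ↔ a) = True, so the formula = True.
Row a=True, b=True, c=False, d=False: ((b ⊕ c) ⊕ a) = False, (¬(c → c) ↔ a) = False, so the formula = False.
Row a=True, b=True, c=True, d=False: ((b ⊕ c) ⊕ a) = True, (¬(c → c) ↔ a) = False, so the formula = False.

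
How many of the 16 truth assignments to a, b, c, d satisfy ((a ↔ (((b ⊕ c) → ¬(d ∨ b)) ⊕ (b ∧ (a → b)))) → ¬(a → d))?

a  b  c  d  |  (b ⊕ c)  (d ∨ b)  ¬(d ∨ b)  ((b ⊕ c) → ¬(d ∨ b))  (a → b)  (b ∧ (a → b))  (a → d)  ¬(a → d)  φ
F  F  F  F  |     F        F        T               T               T           F           T        F      T
F  F  F  T  |     F        T        F               T               T           F           T        F      T
F  F  T  F  |     T        F        T               T               T           F           T        F      T
F  F  T  T  |     T        T        F               F               T           F           T        F      F
F  T  F  F  |     T        T        F               F               T           T           T        F      T
F  T  F  T  |     T        T        F               F               T           T           T        F      T
F  T  T  F  |     F        T        F               T               T           T           T        F      F
F  T  T  T  |     F        T        F               T               T           T           T        F      F
T  F  F  F  |     F        F        T               T               F           F           F        T      T
T  F  F  T  |     F        T        F               T               F           F           T        F      F
T  F  T  F  |     T        F        T               T               F           F           F        T      T
T  F  T  T  |     T        T        F               F               F           F           T        F      T
T  T  F  F  |     T        T        F               F               T           T           F        T      T
T  T  F  T  |     T        T        F               F               T           T           T        F      F
T  T  T  F  |     F        T        F               T               T           T           F        T      T
T  T  T  T  |     F        T        F               T               T           T           T        F      T
The formula is true on 11 of the 16 rows.

11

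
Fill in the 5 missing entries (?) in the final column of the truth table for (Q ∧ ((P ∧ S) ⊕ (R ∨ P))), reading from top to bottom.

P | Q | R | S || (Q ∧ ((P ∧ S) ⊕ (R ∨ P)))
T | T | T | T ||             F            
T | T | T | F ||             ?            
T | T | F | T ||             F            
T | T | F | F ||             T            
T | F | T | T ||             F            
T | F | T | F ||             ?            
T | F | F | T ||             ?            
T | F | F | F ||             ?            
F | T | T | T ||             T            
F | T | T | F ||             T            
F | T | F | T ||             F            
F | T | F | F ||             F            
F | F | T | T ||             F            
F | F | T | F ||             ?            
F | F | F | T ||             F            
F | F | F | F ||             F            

Row P=T, Q=T, R=T, S=F: ((P ∧ S) ⊕ (R ∨ P)) = T, so (Q ∧ ((P ∧ S) ⊕ (R ∨ P))) = T.
Row P=T, Q=F, R=T, S=F: ((P ∧ S) ⊕ (R ∨ P)) = T, so (Q ∧ ((P ∧ S) ⊕ (R ∨ P))) = F.
Row P=T, Q=F, R=F, S=T: ((P ∧ S) ⊕ (R ∨ P)) = F, so (Q ∧ ((P ∧ S) ⊕ (R ∨ P))) = F.
Row P=T, Q=F, R=F, S=F: ((P ∧ S) ⊕ (R ∨ P)) = T, so (Q ∧ ((P ∧ S) ⊕ (R ∨ P))) = F.
Row P=F, Q=F, R=T, S=F: ((P ∧ S) ⊕ (R ∨ P)) = T, so (Q ∧ ((P ∧ S) ⊕ (R ∨ P))) = F.

T, F, F, F, F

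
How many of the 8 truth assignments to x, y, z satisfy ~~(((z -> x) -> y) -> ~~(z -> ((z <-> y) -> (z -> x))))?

x | y | z | (z -> x) | ((z -> x) -> y) | (z <-> y) | ((z <-> y) -> (z -> x)) | φ
- | - | - | -------- | --------------- | --------- | ----------------------- | -
T | T | T |    T     |        T        |     T     |            T            | T
T | T | F |    T     |        T        |     F     |            T            | T
T | F | T |    T     |        F        |     F     |            T            | T
T | F | F |    T     |        F        |     T     |            T            | T
F | T | T |    F     |        T        |     T     |            F            | F
F | T | F |    T     |        T        |     F     |            T            | T
F | F | T |    F     |        T        |     F     |            T            | T
F | F | F |    T     |        F        |     T     |            T            | T
The formula is true on 7 of the 8 rows.

7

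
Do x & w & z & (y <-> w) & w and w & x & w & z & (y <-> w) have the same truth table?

equivalent

x | y | z | w || φ | ψ
T | T | T | T || T | T
T | T | T | F || F | F
T | T | F | T || F | F
T | T | F | F || F | F
T | F | T | T || F | F
T | F | T | F || F | F
T | F | F | T || F | F
T | F | F | F || F | F
F | T | T | T || F | F
F | T | T | F || F | F
F | T | F | T || F | F
F | T | F | F || F | F
F | F | T | T || F | F
F | F | T | F || F | F
F | F | F | T || F | F
F | F | F | F || F | F
The columns for φ and ψ agree on every row, so they are logically equivalent.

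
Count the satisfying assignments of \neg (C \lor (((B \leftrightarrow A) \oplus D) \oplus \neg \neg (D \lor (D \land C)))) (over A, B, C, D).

A  B  C  D  |  (B \leftrightarrow A)  (D \land C)  (D \lor (D \land C))  \neg (D \lor (D \land C))  φ
1  1  1  1  |            1                 1                1                        0              0
1  1  1  0  |            1                 0                0                        1              0
1  1  0  1  |            1                 0                1                        0              0
1  1  0  0  |            1                 0                0                        1              0
1  0  1  1  |            0                 1                1                        0              0
1  0  1  0  |            0                 0                0                        1              0
1  0  0  1  |            0                 0                1                        0              1
1  0  0  0  |            0                 0                0                        1              1
0  1  1  1  |            0                 1                1                        0              0
0  1  1  0  |            0                 0                0                        1              0
0  1  0  1  |            0                 0                1                        0              1
0  1  0  0  |            0                 0                0                        1              1
0  0  1  1  |            1                 1                1                        0              0
0  0  1  0  |            1                 0                0                        1              0
0  0  0  1  |            1                 0                1                        0              0
0  0  0  0  |            1                 0                0                        1              0
The formula is true on 4 of the 16 rows.

4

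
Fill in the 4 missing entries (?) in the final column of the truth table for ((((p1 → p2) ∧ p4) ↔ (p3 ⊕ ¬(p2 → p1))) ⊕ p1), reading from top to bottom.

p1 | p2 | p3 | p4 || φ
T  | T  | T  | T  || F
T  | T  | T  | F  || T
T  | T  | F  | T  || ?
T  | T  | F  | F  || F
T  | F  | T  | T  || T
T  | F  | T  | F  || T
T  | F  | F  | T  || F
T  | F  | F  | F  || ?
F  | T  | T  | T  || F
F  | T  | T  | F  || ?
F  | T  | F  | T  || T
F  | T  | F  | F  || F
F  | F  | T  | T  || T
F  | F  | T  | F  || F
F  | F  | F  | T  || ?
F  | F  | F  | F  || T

T, F, T, F

Row p1=T, p2=T, p3=F, p4=T: (((p1 → p2) ∧ p4) ↔ (p3 ⊕ ¬(p2 → p1))) = F, so the formula = T.
Row p1=T, p2=F, p3=F, p4=F: (((p1 → p2) ∧ p4) ↔ (p3 ⊕ ¬(p2 → p1))) = T, so the formula = F.
Row p1=F, p2=T, p3=T, p4=F: (((p1 → p2) ∧ p4) ↔ (p3 ⊕ ¬(p2 → p1))) = T, so the formula = T.
Row p1=F, p2=F, p3=F, p4=T: (((p1 → p2) ∧ p4) ↔ (p3 ⊕ ¬(p2 → p1))) = F, so the formula = F.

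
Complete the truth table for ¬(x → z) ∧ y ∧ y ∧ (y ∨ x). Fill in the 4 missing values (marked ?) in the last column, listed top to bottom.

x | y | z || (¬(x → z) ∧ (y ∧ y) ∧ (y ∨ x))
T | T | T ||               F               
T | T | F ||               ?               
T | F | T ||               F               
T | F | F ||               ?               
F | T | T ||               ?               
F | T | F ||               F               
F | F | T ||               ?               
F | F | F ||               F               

T, F, F, F

Row x=T, y=T, z=F: ¬(x → z) = T, (y ∧ y) = T, (y ∨ x) = T, so (¬(x → z) ∧ (y ∧ y) ∧ (y ∨ x)) = T.
Row x=T, y=F, z=F: ¬(x → z) = T, (y ∧ y) = F, (y ∨ x) = T, so (¬(x → z) ∧ (y ∧ y) ∧ (y ∨ x)) = F.
Row x=F, y=T, z=T: ¬(x → z) = F, (y ∧ y) = T, (y ∨ x) = T, so (¬(x → z) ∧ (y ∧ y) ∧ (y ∨ x)) = F.
Row x=F, y=F, z=T: ¬(x → z) = F, (y ∧ y) = F, (y ∨ x) = F, so (¬(x → z) ∧ (y ∧ y) ∧ (y ∨ x)) = F.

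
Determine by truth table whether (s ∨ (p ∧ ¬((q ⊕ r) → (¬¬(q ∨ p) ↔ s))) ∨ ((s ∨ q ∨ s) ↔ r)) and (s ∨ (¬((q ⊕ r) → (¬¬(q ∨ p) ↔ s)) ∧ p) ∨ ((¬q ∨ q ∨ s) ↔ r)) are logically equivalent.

p  q  r  s  |  φ  ψ
0  0  0  0  |  1  0
0  0  0  1  |  1  1
0  0  1  0  |  0  1
0  0  1  1  |  1  1
0  1  0  0  |  0  0
0  1  0  1  |  1  1
0  1  1  0  |  1  1
0  1  1  1  |  1  1
1  0  0  0  |  1  0
1  0  0  1  |  1  1
1  0  1  0  |  1  1
1  0  1  1  |  1  1
1  1  0  0  |  1  1
1  1  0  1  |  1  1
1  1  1  0  |  1  1
1  1  1  1  |  1  1
The columns differ at p=0, q=0, r=0, s=0 (φ=1, ψ=0), so they are not equivalent.

not equivalent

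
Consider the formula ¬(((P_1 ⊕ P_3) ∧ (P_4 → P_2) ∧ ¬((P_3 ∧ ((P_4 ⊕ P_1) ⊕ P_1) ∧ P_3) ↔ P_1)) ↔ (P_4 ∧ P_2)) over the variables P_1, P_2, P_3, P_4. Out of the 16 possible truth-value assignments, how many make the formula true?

P_1 | P_2 | P_3 | P_4 | (P_1 ⊕ P_3) | (P_4 → P_2) | (P_4 ⊕ P_1) | ((P_4 ⊕ P_1) ⊕ P_1) | (P_4 ∧ P_2) | φ
--- | --- | --- | --- | ----------- | ----------- | ----------- | ------------------- | ----------- | -
 0  |  0  |  0  |  0  |      0      |      1      |      0      |          0          |      0      | 0
 0  |  0  |  0  |  1  |      0      |      0      |      1      |          1          |      0      | 0
 0  |  0  |  1  |  0  |      1      |      1      |      0      |          0          |      0      | 0
 0  |  0  |  1  |  1  |      1      |      0      |      1      |          1          |      0      | 0
 0  |  1  |  0  |  0  |      0      |      1      |      0      |          0          |      0      | 0
 0  |  1  |  0  |  1  |      0      |      1      |      1      |          1          |      1      | 1
 0  |  1  |  1  |  0  |      1      |      1      |      0      |          0          |      0      | 0
 0  |  1  |  1  |  1  |      1      |      1      |      1      |          1          |      1      | 0
 1  |  0  |  0  |  0  |      1      |      1      |      1      |          0          |      0      | 1
 1  |  0  |  0  |  1  |      1      |      0      |      0      |          1          |      0      | 0
 1  |  0  |  1  |  0  |      0      |      1      |      1      |          0          |      0      | 0
 1  |  0  |  1  |  1  |      0      |      0      |      0      |          1          |      0      | 0
 1  |  1  |  0  |  0  |      1      |      1      |      1      |          0          |      0      | 1
 1  |  1  |  0  |  1  |      1      |      1      |      0      |          1          |      1      | 0
 1  |  1  |  1  |  0  |      0      |      1      |      1      |          0          |      0      | 0
 1  |  1  |  1  |  1  |      0      |      1      |      0      |          1          |      1      | 1
The formula is true on 4 of the 16 rows.

4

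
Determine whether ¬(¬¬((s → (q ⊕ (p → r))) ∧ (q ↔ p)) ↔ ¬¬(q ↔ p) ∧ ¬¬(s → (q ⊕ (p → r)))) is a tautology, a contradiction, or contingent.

p | q | r | s || (p → r) | (q ⊕ (p → r)) | (s → (q ⊕ (p → r))) | (q ↔ p) | ¬(q ↔ p) | ¬¬(q ↔ p) | ¬(s → (q ⊕ (p → r))) | ¬¬(s → (q ⊕ (p → r))) | φ
F | F | F | F ||    T    |       T       |          T          |    T    |    F     |     T     |          F           |           T           | F
F | F | F | T ||    T    |       T       |          T          |    T    |    F     |     T     |          F           |           T           | F
F | F | T | F ||    T    |       T       |          T          |    T    |    F     |     T     |          F           |           T           | F
F | F | T | T ||    T    |       T       |          T          |    T    |    F     |     T     |          F           |           T           | F
F | T | F | F ||    T    |       F       |          T          |    F    |    T     |     F     |          F           |           T           | F
F | T | F | T ||    T    |       F       |          F          |    F    |    T     |     F     |          T           |           F           | F
F | T | T | F ||    T    |       F       |          T          |    F    |    T     |     F     |          F           |           T           | F
F | T | T | T ||    T    |       F       |          F          |    F    |    T     |     F     |          T           |           F           | F
T | F | F | F ||    F    |       F       |          T          |    F    |    T     |     F     |          F           |           T           | F
T | F | F | T ||    F    |       F       |          F          |    F    |    T     |     F     |          T           |           F           | F
T | F | T | F ||    T    |       T       |          T          |    F    |    T     |     F     |          F           |           T           | F
T | F | T | T ||    T    |       T       |          T          |    F    |    T     |     F     |          F           |           T           | F
T | T | F | F ||    F    |       T       |          T          |    T    |    F     |     T     |          F           |           T           | F
T | T | F | T ||    F    |       T       |          T          |    T    |    F     |     T     |          F           |           T           | F
T | T | T | F ||    T    |       F       |          T          |    T    |    F     |     T     |          F           |           T           | F
T | T | T | T ||    T    |       F       |          F          |    T    |    F     |     T     |          T           |           F           | F
Every row is F, so the formula is a contradiction.

contradiction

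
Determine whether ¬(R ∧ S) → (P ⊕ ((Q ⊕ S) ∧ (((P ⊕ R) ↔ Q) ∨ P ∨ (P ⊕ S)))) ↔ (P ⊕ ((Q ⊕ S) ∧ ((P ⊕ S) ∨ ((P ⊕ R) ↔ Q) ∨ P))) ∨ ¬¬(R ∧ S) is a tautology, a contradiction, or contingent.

P | Q | R | S || (R ∧ S) | ¬(R ∧ S) | (Q ⊕ S) | (P ⊕ R) | ((P ⊕ R) ↔ Q) | (((P ⊕ R) ↔ Q) ∨ P) | (P ⊕ S) | ¬¬(R ∧ S) | φ
F | F | F | F ||    F    |    T     |    F    |    F    |       T       |          T          |    F    |     F     | T
F | F | F | T ||    F    |    T     |    T    |    F    |       T       |          T          |    T    |     F     | T
F | F | T | F ||    F    |    T     |    F    |    T    |       F       |          F          |    F    |     F     | T
F | F | T | T ||    T    |    F     |    T    |    T    |       F       |          F          |    T    |     T     | T
F | T | F | F ||    F    |    T     |    T    |    F    |       F       |          F          |    F    |     F     | T
F | T | F | T ||    F    |    T     |    F    |    F    |       F       |          F          |    T    |     F     | T
F | T | T | F ||    F    |    T     |    T    |    T    |       T       |          T          |    F    |     F     | T
F | T | T | T ||    T    |    F     |    F    |    T    |       T       |          T          |    T    |     T     | T
T | F | F | F ||    F    |    T     |    F    |    T    |       F       |          T          |    T    |     F     | T
T | F | F | T ||    F    |    T     |    T    |    T    |       F       |          T          |    F    |     F     | T
T | F | T | F ||    F    |    T     |    F    |    F    |       T       |          T          |    T    |     F     | T
T | F | T | T ||    T    |    F     |    T    |    F    |       T       |          T          |    F    |     T     | T
T | T | F | F ||    F    |    T     |    T    |    T    |       T       |          T          |    T    |     F     | T
T | T | F | T ||    F    |    T     |    F    |    T    |       T       |          T          |    F    |     F     | T
T | T | T | F ||    F    |    T     |    T    |    F    |       F       |          T          |    T    |     F     | T
T | T | T | T ||    T    |    F     |    F    |    F    |       F       |          T          |    F    |     T     | T
Every row is T, so the formula is a tautology.

tautology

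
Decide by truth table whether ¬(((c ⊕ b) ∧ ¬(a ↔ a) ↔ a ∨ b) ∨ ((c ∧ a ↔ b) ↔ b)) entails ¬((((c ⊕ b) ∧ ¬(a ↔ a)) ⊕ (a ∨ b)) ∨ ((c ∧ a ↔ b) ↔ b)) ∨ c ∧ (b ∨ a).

no

a  b  c  |  φ  ψ
T  T  T  |  F  T
T  T  F  |  T  F
T  F  T  |  F  T
T  F  F  |  T  F
F  T  T  |  T  T
F  T  F  |  T  F
F  F  T  |  F  T
F  F  F  |  F  T
At a=T, b=T, c=F we have φ true but ψ false, so φ does not entail ψ.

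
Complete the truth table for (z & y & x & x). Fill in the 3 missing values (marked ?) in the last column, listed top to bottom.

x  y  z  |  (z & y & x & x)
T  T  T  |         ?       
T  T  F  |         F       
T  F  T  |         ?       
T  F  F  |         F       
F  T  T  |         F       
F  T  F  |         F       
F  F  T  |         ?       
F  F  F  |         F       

T, F, F

Row x=T, y=T, z=T: (z & y & x & x) = T.
Row x=T, y=F, z=T: (z & y & x & x) = F.
Row x=F, y=F, z=T: (z & y & x & x) = F.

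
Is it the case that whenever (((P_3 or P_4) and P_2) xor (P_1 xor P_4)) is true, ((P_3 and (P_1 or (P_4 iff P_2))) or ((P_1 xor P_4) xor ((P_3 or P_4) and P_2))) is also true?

P_1 | P_2 | P_3 | P_4 || φ | ψ
 F  |  F  |  F  |  F  || F | F
 F  |  F  |  F  |  T  || T | T
 F  |  F  |  T  |  F  || F | T
 F  |  F  |  T  |  T  || T | T
 F  |  T  |  F  |  F  || F | F
 F  |  T  |  F  |  T  || F | F
 F  |  T  |  T  |  F  || T | T
 F  |  T  |  T  |  T  || F | T
 T  |  F  |  F  |  F  || T | T
 T  |  F  |  F  |  T  || F | F
 T  |  F  |  T  |  F  || T | T
 T  |  F  |  T  |  T  || F | T
 T  |  T  |  F  |  F  || T | T
 T  |  T  |  F  |  T  || T | T
 T  |  T  |  T  |  F  || F | T
 T  |  T  |  T  |  T  || T | T
In every row where φ is true, ψ is also true, so φ ⊨ ψ.

yes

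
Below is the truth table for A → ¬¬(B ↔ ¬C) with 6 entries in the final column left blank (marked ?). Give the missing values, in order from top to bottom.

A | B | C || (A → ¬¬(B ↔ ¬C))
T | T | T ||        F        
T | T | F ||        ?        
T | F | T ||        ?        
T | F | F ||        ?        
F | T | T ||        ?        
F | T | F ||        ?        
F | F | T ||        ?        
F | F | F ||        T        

T, T, F, T, T, T

Row A=T, B=T, C=F: ¬¬(B ↔ ¬C) = T, so (A → ¬¬(B ↔ ¬C)) = T.
Row A=T, B=F, C=T: ¬¬(B ↔ ¬C) = T, so (A → ¬¬(B ↔ ¬C)) = T.
Row A=T, B=F, C=F: ¬¬(B ↔ ¬C) = F, so (A → ¬¬(B ↔ ¬C)) = F.
Row A=F, B=T, C=T: ¬¬(B ↔ ¬C) = F, so (A → ¬¬(B ↔ ¬C)) = T.
Row A=F, B=T, C=F: ¬¬(B ↔ ¬C) = T, so (A → ¬¬(B ↔ ¬C)) = T.
Row A=F, B=F, C=T: ¬¬(B ↔ ¬C) = T, so (A → ¬¬(B ↔ ¬C)) = T.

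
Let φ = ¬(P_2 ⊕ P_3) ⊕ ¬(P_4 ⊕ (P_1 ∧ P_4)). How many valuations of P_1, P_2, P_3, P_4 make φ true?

8

 P_1  |  P_2  |  P_3  |  P_4  |   φ  
----- | ----- | ----- | ----- | -----
 True |  True |  True |  True | False
 True |  True |  True | False | False
 True |  True | False |  True |  True
 True |  True | False | False |  True
 True | False |  True |  True |  True
 True | False |  True | False |  True
 True | False | False |  True | False
 True | False | False | False | False
False |  True |  True |  True |  True
False |  True |  True | False | False
False |  True | False |  True | False
False |  True | False | False |  True
False | False |  True |  True | False
False | False |  True | False |  True
False | False | False |  True |  True
False | False | False | False | False
The formula is true on 8 of the 16 rows.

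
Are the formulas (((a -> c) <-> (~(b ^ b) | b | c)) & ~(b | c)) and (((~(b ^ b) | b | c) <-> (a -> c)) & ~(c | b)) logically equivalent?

a | b | c || φ | ψ
F | F | F || T | T
F | F | T || F | F
F | T | F || F | F
F | T | T || F | F
T | F | F || F | F
T | F | T || F | F
T | T | F || F | F
T | T | T || F | F
The columns for φ and ψ agree on every row, so they are logically equivalent.

equivalent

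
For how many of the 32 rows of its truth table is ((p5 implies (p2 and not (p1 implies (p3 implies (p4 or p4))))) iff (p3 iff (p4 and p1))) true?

p1  p2  p3  p4  p5  |  φ
1   1   1   1   1   |  0
1   1   1   1   0   |  1
1   1   1   0   1   |  0
1   1   1   0   0   |  0
1   1   0   1   1   |  1
1   1   0   1   0   |  0
1   1   0   0   1   |  0
1   1   0   0   0   |  1
1   0   1   1   1   |  0
1   0   1   1   0   |  1
1   0   1   0   1   |  1
1   0   1   0   0   |  0
1   0   0   1   1   |  1
1   0   0   1   0   |  0
1   0   0   0   1   |  0
1   0   0   0   0   |  1
0   1   1   1   1   |  1
0   1   1   1   0   |  0
0   1   1   0   1   |  1
0   1   1   0   0   |  0
0   1   0   1   1   |  0
0   1   0   1   0   |  1
0   1   0   0   1   |  0
0   1   0   0   0   |  1
0   0   1   1   1   |  1
0   0   1   1   0   |  0
0   0   1   0   1   |  1
0   0   1   0   0   |  0
0   0   0   1   1   |  0
0   0   0   1   0   |  1
0   0   0   0   1   |  0
0   0   0   0   0   |  1
The formula is true on 15 of the 32 rows.

15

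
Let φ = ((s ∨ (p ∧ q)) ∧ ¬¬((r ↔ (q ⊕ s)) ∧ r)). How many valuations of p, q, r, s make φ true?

3

p | q | r | s || φ
T | T | T | T || F
T | T | T | F || T
T | T | F | T || F
T | T | F | F || F
T | F | T | T || T
T | F | T | F || F
T | F | F | T || F
T | F | F | F || F
F | T | T | T || F
F | T | T | F || F
F | T | F | T || F
F | T | F | F || F
F | F | T | T || T
F | F | T | F || F
F | F | F | T || F
F | F | F | F || F
The formula is true on 3 of the 16 rows.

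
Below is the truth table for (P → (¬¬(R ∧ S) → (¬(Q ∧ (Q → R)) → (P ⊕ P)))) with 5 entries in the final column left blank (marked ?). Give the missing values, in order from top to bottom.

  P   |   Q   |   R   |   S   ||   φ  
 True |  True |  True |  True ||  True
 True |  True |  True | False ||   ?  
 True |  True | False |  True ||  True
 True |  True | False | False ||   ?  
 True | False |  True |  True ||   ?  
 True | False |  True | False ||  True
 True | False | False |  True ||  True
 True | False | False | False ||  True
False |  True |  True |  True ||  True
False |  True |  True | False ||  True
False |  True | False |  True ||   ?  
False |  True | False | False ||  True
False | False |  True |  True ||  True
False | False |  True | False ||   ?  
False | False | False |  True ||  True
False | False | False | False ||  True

Row P=True, Q=True, R=True, S=False: (¬¬(R ∧ S) → (¬(Q ∧ (Q → R)) → (P ⊕ P))) = True, so the formula = True.
Row P=True, Q=True, R=False, S=False: (¬¬(R ∧ S) → (¬(Q ∧ (Q → R)) → (P ⊕ P))) = True, so the formula = True.
Row P=True, Q=False, R=True, S=True: (¬¬(R ∧ S) → (¬(Q ∧ (Q → R)) → (P ⊕ P))) = False, so the formula = False.
Row P=False, Q=True, R=False, S=True: (¬¬(R ∧ S) → (¬(Q ∧ (Q → R)) → (P ⊕ P))) = True, so the formula = True.
Row P=False, Q=False, R=True, S=False: (¬¬(R ∧ S) → (¬(Q ∧ (Q → R)) → (P ⊕ P))) = True, so the formula = True.

True, True, False, True, True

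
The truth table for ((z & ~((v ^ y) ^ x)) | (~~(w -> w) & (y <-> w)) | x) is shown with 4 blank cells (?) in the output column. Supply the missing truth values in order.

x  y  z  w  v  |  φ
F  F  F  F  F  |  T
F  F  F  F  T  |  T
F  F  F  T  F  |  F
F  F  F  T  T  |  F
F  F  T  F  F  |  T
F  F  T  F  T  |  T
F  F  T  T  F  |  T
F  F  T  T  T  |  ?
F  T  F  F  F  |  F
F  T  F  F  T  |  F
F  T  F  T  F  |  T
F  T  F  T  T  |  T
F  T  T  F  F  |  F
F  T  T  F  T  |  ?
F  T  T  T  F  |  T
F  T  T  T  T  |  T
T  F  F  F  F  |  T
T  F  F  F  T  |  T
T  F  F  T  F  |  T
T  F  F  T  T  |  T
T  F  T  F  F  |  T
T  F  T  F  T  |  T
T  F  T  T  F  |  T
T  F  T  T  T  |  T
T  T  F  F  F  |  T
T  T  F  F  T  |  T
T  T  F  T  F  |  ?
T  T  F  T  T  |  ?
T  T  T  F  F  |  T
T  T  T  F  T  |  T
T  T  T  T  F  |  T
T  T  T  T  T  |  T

F, T, T, T

Row x=F, y=F, z=T, w=T, v=T: (z & ~((v ^ y) ^ x)) = F, (~~(w -> w) & (y <-> w)) = F, so the formula = F.
Row x=F, y=T, z=T, w=F, v=T: (z & ~((v ^ y) ^ x)) = T, (~~(w -> w) & (y <-> w)) = F, so the formula = T.
Row x=T, y=T, z=F, w=T, v=F: (z & ~((v ^ y) ^ x)) = F, (~~(w -> w) & (y <-> w)) = T, so the formula = T.
Row x=T, y=T, z=F, w=T, v=T: (z & ~((v ^ y) ^ x)) = F, (~~(w -> w) & (y <-> w)) = T, so the formula = T.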